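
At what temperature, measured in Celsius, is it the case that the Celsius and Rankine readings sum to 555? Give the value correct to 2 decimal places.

Let C be the Celsius reading. The Rankine reading is R = 1.8·C + 491.67.
Require C + R = 555: (2.8)·C + 491.67 = 555.
C = (555 - 491.67) / (2.8) = 22.62.

22.62°C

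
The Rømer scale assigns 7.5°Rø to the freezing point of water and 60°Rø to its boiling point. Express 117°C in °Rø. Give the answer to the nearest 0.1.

Linearly onto the Rømer scale: 7.5 + (117.0000 / 100) × (60 - 7.5) = 68.9°Rø.

68.9°Rø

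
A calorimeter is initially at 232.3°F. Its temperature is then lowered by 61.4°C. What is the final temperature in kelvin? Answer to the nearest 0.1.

323.0 K

Initial temperature in Celsius: (232.3 - 32) × 5/9 = 111.2778°C.
Final Celsius temperature: 111.2778 - 61.4000 = 49.8778°C.
In kelvin: 49.8778 + 273.15 = 323.0 K.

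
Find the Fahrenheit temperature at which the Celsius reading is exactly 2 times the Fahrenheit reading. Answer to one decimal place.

Let F be the Fahrenheit reading. The Celsius reading is C = 5/9·F - 17.7778.
Require C = 2·F: 5/9·F - 17.7778 = 2·F.
(-13/9)·F = 17.7778  ⇒  F = -12.3.

-12.3°F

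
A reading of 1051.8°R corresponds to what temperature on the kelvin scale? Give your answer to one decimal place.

In Celsius: (1051.8 - 491.67) × 5/9 = 311.1833°C.
In kelvin: 311.1833 + 273.15 = 584.3 K.

584.3 K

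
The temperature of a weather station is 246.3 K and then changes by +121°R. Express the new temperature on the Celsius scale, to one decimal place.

Initial temperature in Celsius: 246.3 - 273.15 = -26.8500°C.
The 121°R change is an interval, so only the factor 5/9 applies: +121 × 5/9 = +67.2222°C.
Final Celsius temperature: -26.8500 + 67.2222 = 40.3722°C.

40.4°C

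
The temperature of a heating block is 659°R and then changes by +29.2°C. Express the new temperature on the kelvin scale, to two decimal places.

395.31 K

Initial temperature in Celsius: (659 - 491.67) × 5/9 = 92.9611°C.
Final Celsius temperature: 92.9611 + 29.2000 = 122.1611°C.
In kelvin: 122.1611 + 273.15 = 395.31 K.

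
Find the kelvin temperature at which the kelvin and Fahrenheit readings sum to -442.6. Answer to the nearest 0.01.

Let K be the kelvin reading. The Fahrenheit reading is F = 1.8·K - 459.67.
Require K + F = -442.6: (2.8)·K - 459.67 = -442.6.
K = (-442.6 + 459.67) / (2.8) = 6.10.

6.10 K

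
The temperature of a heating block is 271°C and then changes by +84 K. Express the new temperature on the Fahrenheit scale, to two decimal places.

The 84 K change is an interval; Kelvin and Celsius degrees are the same size, so ΔC = +84°C.
Final Celsius temperature: 271.0000 + 84.0000 = 355.0000°C.
In Fahrenheit: 355.0000 × 1.8 + 32 = 671.00°F.

671.00°F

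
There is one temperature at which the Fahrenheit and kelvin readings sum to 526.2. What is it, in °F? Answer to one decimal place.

Let F be the Fahrenheit reading. The kelvin reading is K = 5/9·F + 255.372.
Require F + K = 526.2: (14/9)·F + 255.372 = 526.2.
F = (526.2 - 255.372) / (14/9) = 174.1.

174.1°F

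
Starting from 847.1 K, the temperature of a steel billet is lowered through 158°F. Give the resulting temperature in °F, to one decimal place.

907.1°F

Initial temperature in Celsius: 847.1 - 273.15 = 573.9500°C.
The 158°F change is an interval, so only the factor 5/9 applies: -158 × 5/9 = -87.7778°C.
Final Celsius temperature: 573.9500 - 87.7778 = 486.1722°C.
In Fahrenheit: 486.1722 × 1.8 + 32 = 907.1°F.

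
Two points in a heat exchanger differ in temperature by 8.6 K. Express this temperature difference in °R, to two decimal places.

15.48°R

Only the scale ratio 1.8 matters for a change in temperature.
8.6 × 1.8 = 15.48.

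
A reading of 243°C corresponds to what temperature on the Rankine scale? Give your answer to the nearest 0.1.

In Rankine: 243.0000 × 1.8 + 491.67 = 929.1°R.

929.1°R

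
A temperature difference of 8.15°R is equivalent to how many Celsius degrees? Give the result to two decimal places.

4.53°C

An interval of 1°R corresponds to 5/9°C.
8.15 × 5/9 = 4.53.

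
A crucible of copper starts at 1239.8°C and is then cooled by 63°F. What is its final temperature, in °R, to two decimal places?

2660.31°R

The 63°F change is an interval, so only the factor 5/9 applies: -63 × 5/9 = -35.0000°C.
Final Celsius temperature: 1239.8000 - 35.0000 = 1204.8000°C.
In Rankine: 1204.8000 × 1.8 + 491.67 = 2660.31°R.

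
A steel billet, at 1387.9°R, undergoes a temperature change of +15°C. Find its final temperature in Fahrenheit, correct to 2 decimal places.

Initial temperature in Celsius: (1387.9 - 491.67) × 5/9 = 497.9056°C.
Final Celsius temperature: 497.9056 + 15.0000 = 512.9056°C.
In Fahrenheit: 512.9056 × 1.8 + 32 = 955.23°F.

955.23°F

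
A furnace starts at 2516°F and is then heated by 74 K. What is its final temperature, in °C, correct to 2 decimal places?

Initial temperature in Celsius: (2516 - 32) × 5/9 = 1380.0000°C.
The 74 K change is an interval; Kelvin and Celsius degrees are the same size, so ΔC = +74°C.
Final Celsius temperature: 1380.0000 + 74.0000 = 1454.0000°C.

1454.00°C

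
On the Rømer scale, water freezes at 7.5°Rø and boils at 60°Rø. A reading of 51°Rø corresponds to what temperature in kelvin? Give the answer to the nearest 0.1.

Linear interpolation between the fixed points: C = (51 - 7.5) × 100 / (60 - 7.5) = 82.8571°C.
Then 82.8571 + 273.15 = 356.0 K.

356.0 K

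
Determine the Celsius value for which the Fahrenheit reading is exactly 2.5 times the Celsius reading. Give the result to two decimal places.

45.71°C

Let C be the Celsius reading. The Fahrenheit reading is F = 1.8·C + 32.
Require F = 2.5·C: 1.8·C + 32 = 2.5·C.
(-0.7)·C = -32  ⇒  C = 45.71.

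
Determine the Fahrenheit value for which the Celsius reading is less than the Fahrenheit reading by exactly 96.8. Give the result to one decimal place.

177.8°F

Let F be the Fahrenheit reading. The Celsius reading is C = 5/9·F - 17.7778.
Require C - F = -96.8: (-4/9)·F - 17.7778 = -96.8.
F = (-96.8 + 17.7778) / (-4/9) = 177.8.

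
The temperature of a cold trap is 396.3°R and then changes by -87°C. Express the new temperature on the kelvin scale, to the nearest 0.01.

Initial temperature in Celsius: (396.3 - 491.67) × 5/9 = -52.9833°C.
Final Celsius temperature: -52.9833 - 87.0000 = -139.9833°C.
In kelvin: -139.9833 + 273.15 = 133.17 K.

133.17 K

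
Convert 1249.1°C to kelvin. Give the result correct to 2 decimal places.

1522.25 K

In kelvin: 1249.1000 + 273.15 = 1522.25 K.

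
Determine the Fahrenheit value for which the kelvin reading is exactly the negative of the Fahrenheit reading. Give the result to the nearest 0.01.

-164.17°F

Let F be the Fahrenheit reading. The kelvin reading is K = 5/9·F + 255.372.
Require K = -1·F: 5/9·F + 255.372 = -1·F.
(14/9)·F = -255.372  ⇒  F = -164.17.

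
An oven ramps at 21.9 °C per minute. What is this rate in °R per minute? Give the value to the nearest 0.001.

The quantity depends on a temperature interval, so only the ratio of degree sizes applies; the offset between the scales is irrelevant.
A change of 1°C is a change of 1.8°R, so 21.9 × 1.8 = 39.420.

39.420 °R/minute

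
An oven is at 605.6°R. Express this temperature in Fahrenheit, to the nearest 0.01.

In Celsius: (605.6 - 491.67) × 5/9 = 63.2944°C.
In Fahrenheit: 63.2944 × 1.8 + 32 = 145.93°F.

145.93°F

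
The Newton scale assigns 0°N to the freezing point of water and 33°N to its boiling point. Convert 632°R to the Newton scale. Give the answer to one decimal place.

First in Celsius: (632 - 491.67) × 5/9 = 77.9611°C.
Linearly onto the Newton scale: 0 + (77.9611 / 100) × (33 - 0) = 25.7°N.

25.7°N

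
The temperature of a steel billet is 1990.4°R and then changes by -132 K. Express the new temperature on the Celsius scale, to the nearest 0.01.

700.63°C

Initial temperature in Celsius: (1990.4 - 491.67) × 5/9 = 832.6278°C.
The 132 K change is an interval; Kelvin and Celsius degrees are the same size, so ΔC = -132°C.
Final Celsius temperature: 832.6278 - 132.0000 = 700.6278°C.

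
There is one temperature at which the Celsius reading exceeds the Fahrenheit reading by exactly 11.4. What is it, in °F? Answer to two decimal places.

Let F be the Fahrenheit reading. The Celsius reading is C = 5/9·F - 17.7778.
Require C - F = 11.4: (-4/9)·F - 17.7778 = 11.4.
F = (11.4 + 17.7778) / (-4/9) = -65.65.

-65.65°F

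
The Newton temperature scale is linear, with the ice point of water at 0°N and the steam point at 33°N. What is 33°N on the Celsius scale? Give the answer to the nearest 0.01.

Linear interpolation between the fixed points: C = (33 - 0) × 100 / (33 - 0) = 100.0000°C.

100.00°C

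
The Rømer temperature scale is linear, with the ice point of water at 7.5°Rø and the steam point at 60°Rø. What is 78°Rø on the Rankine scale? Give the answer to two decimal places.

733.38°R

Linear interpolation between the fixed points: C = (78 - 7.5) × 100 / (60 - 7.5) = 134.2857°C.
Then 134.2857 × 1.8 + 491.67 = 733.38°R.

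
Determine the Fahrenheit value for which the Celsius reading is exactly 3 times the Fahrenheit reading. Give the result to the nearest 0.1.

Let F be the Fahrenheit reading. The Celsius reading is C = 5/9·F - 17.7778.
Require C = 3·F: 5/9·F - 17.7778 = 3·F.
(-22/9)·F = 17.7778  ⇒  F = -7.3.

-7.3°F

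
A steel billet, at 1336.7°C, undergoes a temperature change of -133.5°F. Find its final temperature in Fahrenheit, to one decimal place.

The 133.5°F change is an interval, so only the factor 5/9 applies: -133.5 × 5/9 = -74.1667°C.
Final Celsius temperature: 1336.7000 - 74.1667 = 1262.5333°C.
In Fahrenheit: 1262.5333 × 1.8 + 32 = 2304.6°F.

2304.6°F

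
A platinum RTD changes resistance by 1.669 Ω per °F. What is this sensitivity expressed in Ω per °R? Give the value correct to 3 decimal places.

1.669 Ω per °R

The quantity depends on a temperature interval, so only the ratio of degree sizes applies; the offset between the scales is irrelevant.
A change of 1°R is a change of 1°F, so per °R the value is 1.669 × 1 = 1.669.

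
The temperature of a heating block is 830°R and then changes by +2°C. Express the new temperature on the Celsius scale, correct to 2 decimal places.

Initial temperature in Celsius: (830 - 491.67) × 5/9 = 187.9611°C.
Final Celsius temperature: 187.9611 + 2.0000 = 189.9611°C.

189.96°C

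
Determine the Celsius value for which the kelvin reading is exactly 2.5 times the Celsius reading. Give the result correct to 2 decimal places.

Let C be the Celsius reading. The kelvin reading is K = 1·C + 273.15.
Require K = 2.5·C: 1·C + 273.15 = 2.5·C.
(-1.5)·C = -273.15  ⇒  C = 182.10.

182.10°C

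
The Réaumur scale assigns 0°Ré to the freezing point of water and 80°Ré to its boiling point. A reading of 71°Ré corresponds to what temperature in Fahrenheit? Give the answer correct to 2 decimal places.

Linear interpolation between the fixed points: C = (71 - 0) × 100 / (80 - 0) = 88.7500°C.
Then 88.7500 × 1.8 + 32 = 191.75°F.

191.75°F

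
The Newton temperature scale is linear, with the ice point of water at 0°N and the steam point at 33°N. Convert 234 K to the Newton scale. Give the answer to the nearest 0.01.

First in Celsius: 234 - 273.15 = -39.1500°C.
Linearly onto the Newton scale: 0 + (-39.1500 / 100) × (33 - 0) = -12.92°N.

-12.92°N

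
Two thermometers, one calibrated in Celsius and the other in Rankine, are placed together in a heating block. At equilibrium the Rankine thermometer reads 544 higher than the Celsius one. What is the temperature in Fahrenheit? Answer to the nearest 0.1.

149.7°F

Let x be the Celsius reading; then the Rankine reading is 1.8·x + 491.67.
(1.8·x + 491.67) - x = 544  ⇒  (0.8)·x = 52.33  ⇒  x = 65.4125°C.
In Fahrenheit: 65.4125 × 1.8 + 32 = 149.7°F.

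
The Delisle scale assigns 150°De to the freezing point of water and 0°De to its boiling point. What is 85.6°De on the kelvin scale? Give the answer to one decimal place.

316.1 K

Linear interpolation between the fixed points: C = (85.6 - 150) × 100 / (0 - 150) = 42.9333°C.
Then 42.9333 + 273.15 = 316.1 K.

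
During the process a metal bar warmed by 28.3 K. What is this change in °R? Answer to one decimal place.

50.9°R

Only the scale ratio 1.8 matters for a change in temperature.
28.3 × 1.8 = 50.9.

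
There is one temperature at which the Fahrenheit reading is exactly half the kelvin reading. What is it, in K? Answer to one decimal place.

Let K be the kelvin reading. The Fahrenheit reading is F = 1.8·K - 459.67.
Require F = 0.5·K: 1.8·K - 459.67 = 0.5·K.
(1.3)·K = 459.67  ⇒  K = 353.6.

353.6 K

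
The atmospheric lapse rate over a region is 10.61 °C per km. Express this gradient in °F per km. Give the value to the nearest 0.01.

19.10 °F/km

Since only a temperature interval is involved, the additive offset between the scales drops out.
A change of 1°C is a change of 1.8°F, so 10.61 × 1.8 = 19.10.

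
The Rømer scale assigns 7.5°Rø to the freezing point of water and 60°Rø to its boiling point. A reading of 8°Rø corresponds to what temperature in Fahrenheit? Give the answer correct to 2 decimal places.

Linear interpolation between the fixed points: C = (8 - 7.5) × 100 / (60 - 7.5) = 0.9524°C.
Then 0.9524 × 1.8 + 32 = 33.71°F.

33.71°F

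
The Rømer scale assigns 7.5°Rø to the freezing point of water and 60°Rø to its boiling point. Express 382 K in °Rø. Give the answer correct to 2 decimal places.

64.65°Rø

First in Celsius: 382 - 273.15 = 108.8500°C.
Linearly onto the Rømer scale: 7.5 + (108.8500 / 100) × (60 - 7.5) = 64.65°Rø.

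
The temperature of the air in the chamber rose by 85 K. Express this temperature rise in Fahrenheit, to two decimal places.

An interval of 1 K corresponds to 1.8°F.
85 × 1.8 = 153.00.

153.00°F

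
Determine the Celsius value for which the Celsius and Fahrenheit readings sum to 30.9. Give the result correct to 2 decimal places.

Let C be the Celsius reading. The Fahrenheit reading is F = 1.8·C + 32.
Require C + F = 30.9: (2.8)·C + 32 = 30.9.
C = (30.9 - 32) / (2.8) = -0.39.

-0.39°C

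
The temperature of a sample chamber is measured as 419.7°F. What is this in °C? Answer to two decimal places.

In Celsius: (419.7 - 32) × 5/9 = 215.3889°C.

215.39°C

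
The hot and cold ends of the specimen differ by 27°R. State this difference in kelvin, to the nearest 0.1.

Only the scale ratio 5/9 matters for a change in temperature.
27 × 5/9 = 15.0.

15.0 K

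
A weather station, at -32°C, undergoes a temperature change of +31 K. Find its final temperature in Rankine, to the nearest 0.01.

The 31 K change is an interval; Kelvin and Celsius degrees are the same size, so ΔC = +31°C.
Final Celsius temperature: -32.0000 + 31.0000 = -1.0000°C.
In Rankine: -1.0000 × 1.8 + 491.67 = 489.87°R.

489.87°R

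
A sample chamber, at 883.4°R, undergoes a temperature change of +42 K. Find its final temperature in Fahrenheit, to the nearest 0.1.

Initial temperature in Celsius: (883.4 - 491.67) × 5/9 = 217.6278°C.
The 42 K change is an interval; Kelvin and Celsius degrees are the same size, so ΔC = +42°C.
Final Celsius temperature: 217.6278 + 42.0000 = 259.6278°C.
In Fahrenheit: 259.6278 × 1.8 + 32 = 499.3°F.

499.3°F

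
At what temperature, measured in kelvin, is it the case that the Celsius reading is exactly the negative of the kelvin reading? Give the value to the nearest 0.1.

136.6 K

Let K be the kelvin reading. The Celsius reading is C = 1·K - 273.15.
Require C = -1·K: 1·K - 273.15 = -1·K.
(2)·K = 273.15  ⇒  K = 136.6.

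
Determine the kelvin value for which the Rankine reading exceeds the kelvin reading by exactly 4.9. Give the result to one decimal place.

Let K be the kelvin reading. The Rankine reading is R = 1.8·K.
Require R - K = 4.9: (0.8)·K = 4.9.
K = (4.9) / (0.8) = 6.1.

6.1 K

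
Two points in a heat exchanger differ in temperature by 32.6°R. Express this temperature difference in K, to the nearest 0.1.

For a temperature interval the offset drops out; only the factor 5/9 applies.
32.6 × 5/9 = 18.1.

18.1 K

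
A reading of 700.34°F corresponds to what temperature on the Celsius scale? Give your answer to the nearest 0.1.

In Celsius: (700.34 - 32) × 5/9 = 371.3000°C.

371.3°C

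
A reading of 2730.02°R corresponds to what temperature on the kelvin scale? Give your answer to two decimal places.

In Celsius: (2730.02 - 491.67) × 5/9 = 1243.5278°C.
In kelvin: 1243.5278 + 273.15 = 1516.68 K.

1516.68 K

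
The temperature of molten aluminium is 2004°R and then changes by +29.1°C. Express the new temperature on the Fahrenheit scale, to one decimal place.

Initial temperature in Celsius: (2004 - 491.67) × 5/9 = 840.1833°C.
Final Celsius temperature: 840.1833 + 29.1000 = 869.2833°C.
In Fahrenheit: 869.2833 × 1.8 + 32 = 1596.7°F.

1596.7°F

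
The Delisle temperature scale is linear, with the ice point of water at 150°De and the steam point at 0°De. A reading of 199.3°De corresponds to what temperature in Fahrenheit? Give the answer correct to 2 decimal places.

Linear interpolation between the fixed points: C = (199.3 - 150) × 100 / (0 - 150) = -32.8667°C.
Then -32.8667 × 1.8 + 32 = -27.16°F.

-27.16°F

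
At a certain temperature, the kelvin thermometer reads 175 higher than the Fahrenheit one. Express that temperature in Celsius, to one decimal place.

Let x be the Fahrenheit reading; then the kelvin reading is 5/9·x + 255.372.
(5/9·x + 255.372) - x = 175  ⇒  (-4/9)·x = -80.3722  ⇒  x = 180.8375°F.
In Celsius: (180.8375 - 32) × 5/9 = 82.7°C.

82.7°C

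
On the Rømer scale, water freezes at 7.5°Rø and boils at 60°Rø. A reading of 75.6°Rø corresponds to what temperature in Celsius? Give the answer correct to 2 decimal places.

129.71°C

Linear interpolation between the fixed points: C = (75.6 - 7.5) × 100 / (60 - 7.5) = 129.7143°C.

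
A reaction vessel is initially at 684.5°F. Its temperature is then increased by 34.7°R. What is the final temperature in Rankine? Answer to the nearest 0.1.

1178.9°R

Initial temperature in Celsius: (684.5 - 32) × 5/9 = 362.5000°C.
The 34.7°R change is an interval, so only the factor 5/9 applies: +34.7 × 5/9 = +19.2778°C.
Final Celsius temperature: 362.5000 + 19.2778 = 381.7778°C.
In Rankine: 381.7778 × 1.8 + 491.67 = 1178.9°R.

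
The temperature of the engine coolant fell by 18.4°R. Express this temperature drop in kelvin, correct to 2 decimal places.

10.22 K

For a temperature interval the offset drops out; only the factor 5/9 applies.
18.4 × 5/9 = 10.22.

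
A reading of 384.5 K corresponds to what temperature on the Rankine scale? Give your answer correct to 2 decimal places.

692.10°R

In Celsius: 384.5 - 273.15 = 111.3500°C.
In Rankine: 111.3500 × 1.8 + 491.67 = 692.10°R.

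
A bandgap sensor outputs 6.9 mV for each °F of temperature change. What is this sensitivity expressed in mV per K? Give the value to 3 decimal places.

The quantity depends on a temperature interval, so only the ratio of degree sizes applies; the offset between the scales is irrelevant.
A change of 1 K is a change of 1.8°F, so per K the value is 6.9 × 1.8 = 12.420.

12.420 mV per K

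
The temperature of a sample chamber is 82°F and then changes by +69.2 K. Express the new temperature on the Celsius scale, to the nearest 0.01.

Initial temperature in Celsius: (82 - 32) × 5/9 = 27.7778°C.
The 69.2 K change is an interval; Kelvin and Celsius degrees are the same size, so ΔC = +69.2°C.
Final Celsius temperature: 27.7778 + 69.2000 = 96.9778°C.

96.98°C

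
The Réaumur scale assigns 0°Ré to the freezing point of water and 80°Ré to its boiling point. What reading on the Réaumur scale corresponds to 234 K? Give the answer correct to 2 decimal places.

First in Celsius: 234 - 273.15 = -39.1500°C.
Linearly onto the Réaumur scale: 0 + (-39.1500 / 100) × (80 - 0) = -31.32°Ré.

-31.32°Ré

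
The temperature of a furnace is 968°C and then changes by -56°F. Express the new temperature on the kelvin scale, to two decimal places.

1210.04 K

The 56°F change is an interval, so only the factor 5/9 applies: -56 × 5/9 = -31.1111°C.
Final Celsius temperature: 968.0000 - 31.1111 = 936.8889°C.
In kelvin: 936.8889 + 273.15 = 1210.04 K.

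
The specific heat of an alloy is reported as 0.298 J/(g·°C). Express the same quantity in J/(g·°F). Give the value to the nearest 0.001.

Since only a temperature interval is involved, the additive offset between the scales drops out.
A change of 1°F is a change of 5/9°C, so per °F the value is 0.298 × 5/9 = 0.166.

0.166 J/(g·°F)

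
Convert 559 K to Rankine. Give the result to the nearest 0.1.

In Celsius: 559 - 273.15 = 285.8500°C.
In Rankine: 285.8500 × 1.8 + 491.67 = 1006.2°R.

1006.2°R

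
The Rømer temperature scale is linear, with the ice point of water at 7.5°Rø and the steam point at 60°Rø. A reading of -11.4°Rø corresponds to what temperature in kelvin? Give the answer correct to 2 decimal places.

Linear interpolation between the fixed points: C = (-11.4 - 7.5) × 100 / (60 - 7.5) = -36.0000°C.
Then -36.0000 + 273.15 = 237.15 K.

237.15 K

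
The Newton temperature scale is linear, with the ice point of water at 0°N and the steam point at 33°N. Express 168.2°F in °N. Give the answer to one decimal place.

First in Celsius: (168.2 - 32) × 5/9 = 75.6667°C.
Linearly onto the Newton scale: 0 + (75.6667 / 100) × (33 - 0) = 25.0°N.

25.0°N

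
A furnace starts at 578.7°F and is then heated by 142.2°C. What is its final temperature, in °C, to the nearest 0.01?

Initial temperature in Celsius: (578.7 - 32) × 5/9 = 303.7222°C.
Final Celsius temperature: 303.7222 + 142.2000 = 445.9222°C.

445.92°C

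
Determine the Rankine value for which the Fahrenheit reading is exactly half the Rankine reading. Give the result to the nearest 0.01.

Let R be the Rankine reading. The Fahrenheit reading is F = 1·R - 459.67.
Require F = 0.5·R: 1·R - 459.67 = 0.5·R.
(0.5)·R = 459.67  ⇒  R = 919.34.

919.34°R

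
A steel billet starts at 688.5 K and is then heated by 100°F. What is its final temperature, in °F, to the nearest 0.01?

879.63°F

Initial temperature in Celsius: 688.5 - 273.15 = 415.3500°C.
The 100°F change is an interval, so only the factor 5/9 applies: +100 × 5/9 = +55.5556°C.
Final Celsius temperature: 415.3500 + 55.5556 = 470.9056°C.
In Fahrenheit: 470.9056 × 1.8 + 32 = 879.63°F.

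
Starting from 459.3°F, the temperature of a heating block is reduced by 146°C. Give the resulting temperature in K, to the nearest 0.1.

364.5 K

Initial temperature in Celsius: (459.3 - 32) × 5/9 = 237.3889°C.
Final Celsius temperature: 237.3889 - 146.0000 = 91.3889°C.
In kelvin: 91.3889 + 273.15 = 364.5 K.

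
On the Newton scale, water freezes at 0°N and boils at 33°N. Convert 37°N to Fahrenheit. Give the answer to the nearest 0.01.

Linear interpolation between the fixed points: C = (37 - 0) × 100 / (33 - 0) = 112.1212°C.
Then 112.1212 × 1.8 + 32 = 233.82°F.

233.82°F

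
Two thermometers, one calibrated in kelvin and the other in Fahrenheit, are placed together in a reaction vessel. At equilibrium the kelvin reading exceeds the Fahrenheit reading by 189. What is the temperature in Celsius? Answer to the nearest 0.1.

65.2°C

Let x be the kelvin reading; then the Fahrenheit reading is 1.8·x - 459.67.
(1.8·x - 459.67) - x = -189  ⇒  (0.8)·x = 270.67  ⇒  x = 338.3375 K.
In Celsius: 338.3375 - 273.15 = 65.2°C.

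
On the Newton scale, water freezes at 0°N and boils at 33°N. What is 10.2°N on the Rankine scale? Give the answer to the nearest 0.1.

547.3°R

Linear interpolation between the fixed points: C = (10.2 - 0) × 100 / (33 - 0) = 30.9091°C.
Then 30.9091 × 1.8 + 491.67 = 547.3°R.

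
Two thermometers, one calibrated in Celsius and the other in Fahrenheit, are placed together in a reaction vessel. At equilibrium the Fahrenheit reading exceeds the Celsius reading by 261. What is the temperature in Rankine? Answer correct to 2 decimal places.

1006.92°R

Let x be the Celsius reading; then the Fahrenheit reading is 1.8·x + 32.
(1.8·x + 32) - x = 261  ⇒  (0.8)·x = 229  ⇒  x = 286.2500°C.
In Rankine: 286.2500 × 1.8 + 491.67 = 1006.92°R.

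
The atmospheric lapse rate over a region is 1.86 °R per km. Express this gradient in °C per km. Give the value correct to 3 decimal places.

Since only a temperature interval is involved, the additive offset between the scales drops out.
A change of 1°R is a change of 5/9°C, so 1.86 × 5/9 = 1.033.

1.033 °C/km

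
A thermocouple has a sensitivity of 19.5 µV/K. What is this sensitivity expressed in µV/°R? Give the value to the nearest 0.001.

The quantity depends on a temperature interval, so only the ratio of degree sizes applies; the offset between the scales is irrelevant.
A change of 1°R is a change of 5/9 K, so per °R the value is 19.5 × 5/9 = 10.833.

10.833 µV/°R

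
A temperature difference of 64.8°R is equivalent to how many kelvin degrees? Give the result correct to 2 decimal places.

36.00 K

An interval of 1°R corresponds to 5/9 K.
64.8 × 5/9 = 36.00.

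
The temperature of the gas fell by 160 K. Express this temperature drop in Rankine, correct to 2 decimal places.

An interval of 1 K corresponds to 1.8°R.
160 × 1.8 = 288.00.

288.00°R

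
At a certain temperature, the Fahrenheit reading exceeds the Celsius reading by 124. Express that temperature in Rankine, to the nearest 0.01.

Let x be the Fahrenheit reading; then the Celsius reading is 5/9·x - 17.7778.
(5/9·x - 17.7778) - x = -124  ⇒  (-4/9)·x = -106.222  ⇒  x = 239.0000°F.
In Celsius: (239 - 32) × 5/9 = 115.0000°C.
In Rankine: 115.0000 × 1.8 + 491.67 = 698.67°R.

698.67°R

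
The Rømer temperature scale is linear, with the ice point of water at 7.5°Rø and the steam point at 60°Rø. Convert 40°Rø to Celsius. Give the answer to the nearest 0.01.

61.90°C

Linear interpolation between the fixed points: C = (40 - 7.5) × 100 / (60 - 7.5) = 61.9048°C.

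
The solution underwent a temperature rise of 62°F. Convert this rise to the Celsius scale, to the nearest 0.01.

34.44°C

An interval of 1°F corresponds to 5/9°C.
62 × 5/9 = 34.44.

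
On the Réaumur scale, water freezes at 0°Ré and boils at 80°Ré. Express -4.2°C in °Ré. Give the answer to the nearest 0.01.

Linearly onto the Réaumur scale: 0 + (-4.2000 / 100) × (80 - 0) = -3.36°Ré.

-3.36°Ré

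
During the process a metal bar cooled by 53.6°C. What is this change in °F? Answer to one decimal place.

Only the scale ratio 1.8 matters for a change in temperature.
53.6 × 1.8 = 96.5.

96.5°F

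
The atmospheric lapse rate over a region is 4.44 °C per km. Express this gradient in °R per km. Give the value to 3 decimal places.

7.992 °R/km

The quantity depends on a temperature interval, so only the ratio of degree sizes applies; the offset between the scales is irrelevant.
A change of 1°C is a change of 1.8°R, so 4.44 × 1.8 = 7.992.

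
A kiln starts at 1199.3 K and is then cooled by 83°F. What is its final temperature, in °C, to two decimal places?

Initial temperature in Celsius: 1199.3 - 273.15 = 926.1500°C.
The 83°F change is an interval, so only the factor 5/9 applies: -83 × 5/9 = -46.1111°C.
Final Celsius temperature: 926.1500 - 46.1111 = 880.0389°C.

880.04°C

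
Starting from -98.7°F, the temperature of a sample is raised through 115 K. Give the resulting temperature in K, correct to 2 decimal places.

Initial temperature in Celsius: (-98.7 - 32) × 5/9 = -72.6111°C.
The 115 K change is an interval; Kelvin and Celsius degrees are the same size, so ΔC = +115°C.
Final Celsius temperature: -72.6111 + 115.0000 = 42.3889°C.
In kelvin: 42.3889 + 273.15 = 315.54 K.

315.54 K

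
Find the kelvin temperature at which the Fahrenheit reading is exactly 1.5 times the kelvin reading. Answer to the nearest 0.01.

Let K be the kelvin reading. The Fahrenheit reading is F = 1.8·K - 459.67.
Require F = 1.5·K: 1.8·K - 459.67 = 1.5·K.
(0.3)·K = 459.67  ⇒  K = 1532.23.

1532.23 K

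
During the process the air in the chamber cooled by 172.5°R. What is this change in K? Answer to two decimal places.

Only the scale ratio 5/9 matters for a change in temperature.
172.5 × 5/9 = 95.83.

95.83 K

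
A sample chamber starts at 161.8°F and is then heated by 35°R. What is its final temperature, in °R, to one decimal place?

Initial temperature in Celsius: (161.8 - 32) × 5/9 = 72.1111°C.
The 35°R change is an interval, so only the factor 5/9 applies: +35 × 5/9 = +19.4444°C.
Final Celsius temperature: 72.1111 + 19.4444 = 91.5556°C.
In Rankine: 91.5556 × 1.8 + 491.67 = 656.5°R.

656.5°R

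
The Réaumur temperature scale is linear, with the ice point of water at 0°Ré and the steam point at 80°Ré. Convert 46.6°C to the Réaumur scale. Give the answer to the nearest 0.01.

Linearly onto the Réaumur scale: 0 + (46.6000 / 100) × (80 - 0) = 37.28°Ré.

37.28°Ré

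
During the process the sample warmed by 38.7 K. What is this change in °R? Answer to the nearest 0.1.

An interval of 1 K corresponds to 1.8°R.
38.7 × 1.8 = 69.7.

69.7°R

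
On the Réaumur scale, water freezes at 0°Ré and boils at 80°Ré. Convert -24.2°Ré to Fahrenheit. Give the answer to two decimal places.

-22.45°F

Linear interpolation between the fixed points: C = (-24.2 - 0) × 100 / (80 - 0) = -30.2500°C.
Then -30.2500 × 1.8 + 32 = -22.45°F.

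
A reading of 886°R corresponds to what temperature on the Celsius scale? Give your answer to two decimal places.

219.07°C

In Celsius: (886 - 491.67) × 5/9 = 219.0722°C.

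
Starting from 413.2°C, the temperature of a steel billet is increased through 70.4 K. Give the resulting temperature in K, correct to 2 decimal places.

756.75 K

The 70.4 K change is an interval; Kelvin and Celsius degrees are the same size, so ΔC = +70.4°C.
Final Celsius temperature: 413.2000 + 70.4000 = 483.6000°C.
In kelvin: 483.6000 + 273.15 = 756.75 K.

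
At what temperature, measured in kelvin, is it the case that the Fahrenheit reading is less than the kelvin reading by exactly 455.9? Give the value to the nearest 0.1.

4.7 K

Let K be the kelvin reading. The Fahrenheit reading is F = 1.8·K - 459.67.
Require F - K = -455.9: (0.8)·K - 459.67 = -455.9.
K = (-455.9 + 459.67) / (0.8) = 4.7.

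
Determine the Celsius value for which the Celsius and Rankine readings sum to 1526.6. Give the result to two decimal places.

Let C be the Celsius reading. The Rankine reading is R = 1.8·C + 491.67.
Require C + R = 1526.6: (2.8)·C + 491.67 = 1526.6.
C = (1526.6 - 491.67) / (2.8) = 369.62.

369.62°C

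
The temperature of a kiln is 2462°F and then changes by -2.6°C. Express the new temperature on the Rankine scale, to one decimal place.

2917.0°R

Initial temperature in Celsius: (2462 - 32) × 5/9 = 1350.0000°C.
Final Celsius temperature: 1350.0000 - 2.6000 = 1347.4000°C.
In Rankine: 1347.4000 × 1.8 + 491.67 = 2917.0°R.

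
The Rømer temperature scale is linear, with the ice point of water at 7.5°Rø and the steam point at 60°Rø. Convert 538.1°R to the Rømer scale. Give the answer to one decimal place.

First in Celsius: (538.1 - 491.67) × 5/9 = 25.7944°C.
Linearly onto the Rømer scale: 7.5 + (25.7944 / 100) × (60 - 7.5) = 21.0°Rø.

21.0°Rø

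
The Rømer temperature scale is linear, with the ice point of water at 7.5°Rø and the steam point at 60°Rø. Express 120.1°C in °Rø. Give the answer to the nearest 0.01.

70.55°Rø

Linearly onto the Rømer scale: 7.5 + (120.1000 / 100) × (60 - 7.5) = 70.55°Rø.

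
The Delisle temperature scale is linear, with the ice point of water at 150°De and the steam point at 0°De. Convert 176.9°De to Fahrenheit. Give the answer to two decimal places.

Linear interpolation between the fixed points: C = (176.9 - 150) × 100 / (0 - 150) = -17.9333°C.
Then -17.9333 × 1.8 + 32 = -0.28°F.

-0.28°F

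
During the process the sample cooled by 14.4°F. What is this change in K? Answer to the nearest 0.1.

8.0 K

An interval of 1°F corresponds to 5/9 K.
14.4 × 5/9 = 8.0.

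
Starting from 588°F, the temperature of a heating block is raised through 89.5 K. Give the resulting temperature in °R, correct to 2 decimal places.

Initial temperature in Celsius: (588 - 32) × 5/9 = 308.8889°C.
The 89.5 K change is an interval; Kelvin and Celsius degrees are the same size, so ΔC = +89.5°C.
Final Celsius temperature: 308.8889 + 89.5000 = 398.3889°C.
In Rankine: 398.3889 × 1.8 + 491.67 = 1208.77°R.

1208.77°R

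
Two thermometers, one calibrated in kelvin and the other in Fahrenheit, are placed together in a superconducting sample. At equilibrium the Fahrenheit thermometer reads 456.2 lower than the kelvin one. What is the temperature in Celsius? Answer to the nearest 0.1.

Let x be the kelvin reading; then the Fahrenheit reading is 1.8·x - 459.67.
(1.8·x - 459.67) - x = -456.2  ⇒  (0.8)·x = 3.47  ⇒  x = 4.3375 K.
In Celsius: 4.3375 - 273.15 = -268.8°C.

-268.8°C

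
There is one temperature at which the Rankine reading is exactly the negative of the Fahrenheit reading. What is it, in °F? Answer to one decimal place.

-229.8°F

Let F be the Fahrenheit reading. The Rankine reading is R = 1·F + 459.67.
Require R = -1·F: 1·F + 459.67 = -1·F.
(2)·F = -459.67  ⇒  F = -229.8.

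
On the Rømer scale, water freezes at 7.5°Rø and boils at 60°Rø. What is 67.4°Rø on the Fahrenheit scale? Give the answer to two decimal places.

Linear interpolation between the fixed points: C = (67.4 - 7.5) × 100 / (60 - 7.5) = 114.0952°C.
Then 114.0952 × 1.8 + 32 = 237.37°F.

237.37°F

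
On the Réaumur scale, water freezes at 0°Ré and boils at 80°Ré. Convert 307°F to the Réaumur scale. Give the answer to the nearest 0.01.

122.22°Ré

First in Celsius: (307 - 32) × 5/9 = 152.7778°C.
Linearly onto the Réaumur scale: 0 + (152.7778 / 100) × (80 - 0) = 122.22°Ré.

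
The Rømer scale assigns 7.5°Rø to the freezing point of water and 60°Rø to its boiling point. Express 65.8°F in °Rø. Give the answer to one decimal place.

17.4°Rø

First in Celsius: (65.8 - 32) × 5/9 = 18.7778°C.
Linearly onto the Rømer scale: 7.5 + (18.7778 / 100) × (60 - 7.5) = 17.4°Rø.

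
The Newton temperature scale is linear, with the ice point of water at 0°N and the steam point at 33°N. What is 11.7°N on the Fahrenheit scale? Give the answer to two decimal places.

95.82°F

Linear interpolation between the fixed points: C = (11.7 - 0) × 100 / (33 - 0) = 35.4545°C.
Then 35.4545 × 1.8 + 32 = 95.82°F.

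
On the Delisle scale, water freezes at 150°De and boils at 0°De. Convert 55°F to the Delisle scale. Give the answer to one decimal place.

130.8°De

First in Celsius: (55 - 32) × 5/9 = 12.7778°C.
Linearly onto the Delisle scale: 150 + (12.7778 / 100) × (0 - 150) = 130.8°De.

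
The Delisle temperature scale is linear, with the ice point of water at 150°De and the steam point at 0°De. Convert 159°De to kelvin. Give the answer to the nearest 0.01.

267.15 K

Linear interpolation between the fixed points: C = (159 - 150) × 100 / (0 - 150) = -6.0000°C.
Then -6.0000 + 273.15 = 267.15 K.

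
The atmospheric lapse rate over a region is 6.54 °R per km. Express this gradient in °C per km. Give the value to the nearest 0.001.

Since only a temperature interval is involved, the additive offset between the scales drops out.
A change of 1°R is a change of 5/9°C, so 6.54 × 5/9 = 3.633.

3.633 °C/km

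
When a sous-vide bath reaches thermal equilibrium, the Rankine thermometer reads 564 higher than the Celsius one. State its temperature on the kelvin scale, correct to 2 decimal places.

Let x be the Celsius reading; then the Rankine reading is 1.8·x + 491.67.
(1.8·x + 491.67) - x = 564  ⇒  (0.8)·x = 72.33  ⇒  x = 90.4125°C.
In kelvin: 90.4125 + 273.15 = 363.56 K.

363.56 K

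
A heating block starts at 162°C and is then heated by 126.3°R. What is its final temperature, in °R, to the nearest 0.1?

The 126.3°R change is an interval, so only the factor 5/9 applies: +126.3 × 5/9 = +70.1667°C.
Final Celsius temperature: 162.0000 + 70.1667 = 232.1667°C.
In Rankine: 232.1667 × 1.8 + 491.67 = 909.6°R.

909.6°R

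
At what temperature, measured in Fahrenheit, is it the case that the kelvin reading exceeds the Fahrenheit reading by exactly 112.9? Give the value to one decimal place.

Let F be the Fahrenheit reading. The kelvin reading is K = 5/9·F + 255.372.
Require K - F = 112.9: (-4/9)·F + 255.372 = 112.9.
F = (112.9 - 255.372) / (-4/9) = 320.6.

320.6°F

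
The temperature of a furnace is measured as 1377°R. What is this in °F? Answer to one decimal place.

917.3°F

In Celsius: (1377 - 491.67) × 5/9 = 491.8500°C.
In Fahrenheit: 491.8500 × 1.8 + 32 = 917.3°F.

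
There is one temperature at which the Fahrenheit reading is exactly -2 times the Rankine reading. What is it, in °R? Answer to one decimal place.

Let R be the Rankine reading. The Fahrenheit reading is F = 1·R - 459.67.
Require F = -2·R: 1·R - 459.67 = -2·R.
(3)·R = 459.67  ⇒  R = 153.2.

153.2°R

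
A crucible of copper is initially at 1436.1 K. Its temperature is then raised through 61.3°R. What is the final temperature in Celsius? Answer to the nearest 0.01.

1197.01°C

Initial temperature in Celsius: 1436.1 - 273.15 = 1162.9500°C.
The 61.3°R change is an interval, so only the factor 5/9 applies: +61.3 × 5/9 = +34.0556°C.
Final Celsius temperature: 1162.9500 + 34.0556 = 1197.0056°C.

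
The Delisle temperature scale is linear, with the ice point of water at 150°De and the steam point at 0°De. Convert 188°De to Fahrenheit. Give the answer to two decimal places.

-13.60°F

Linear interpolation between the fixed points: C = (188 - 150) × 100 / (0 - 150) = -25.3333°C.
Then -25.3333 × 1.8 + 32 = -13.60°F.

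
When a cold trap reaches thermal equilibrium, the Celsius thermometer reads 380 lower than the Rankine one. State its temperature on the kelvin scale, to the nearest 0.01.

Let x be the Rankine reading; then the Celsius reading is 5/9·x - 273.15.
(5/9·x - 273.15) - x = -380  ⇒  (-4/9)·x = -106.85  ⇒  x = 240.4125°R.
In Celsius: (240.4125 - 491.67) × 5/9 = -139.5875°C.
In kelvin: -139.5875 + 273.15 = 133.56 K.

133.56 K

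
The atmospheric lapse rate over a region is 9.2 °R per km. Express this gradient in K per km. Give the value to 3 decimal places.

5.111 K/km

Since only a temperature interval is involved, the additive offset between the scales drops out.
A change of 1°R is a change of 5/9 K, so 9.2 × 5/9 = 5.111.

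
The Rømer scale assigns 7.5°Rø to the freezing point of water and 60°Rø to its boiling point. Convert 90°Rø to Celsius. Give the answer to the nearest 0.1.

Linear interpolation between the fixed points: C = (90 - 7.5) × 100 / (60 - 7.5) = 157.1429°C.

157.1°C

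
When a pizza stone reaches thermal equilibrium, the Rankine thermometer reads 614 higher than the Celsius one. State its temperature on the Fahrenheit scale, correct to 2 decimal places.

307.24°F

Let x be the Celsius reading; then the Rankine reading is 1.8·x + 491.67.
(1.8·x + 491.67) - x = 614  ⇒  (0.8)·x = 122.33  ⇒  x = 152.9125°C.
In Fahrenheit: 152.9125 × 1.8 + 32 = 307.24°F.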